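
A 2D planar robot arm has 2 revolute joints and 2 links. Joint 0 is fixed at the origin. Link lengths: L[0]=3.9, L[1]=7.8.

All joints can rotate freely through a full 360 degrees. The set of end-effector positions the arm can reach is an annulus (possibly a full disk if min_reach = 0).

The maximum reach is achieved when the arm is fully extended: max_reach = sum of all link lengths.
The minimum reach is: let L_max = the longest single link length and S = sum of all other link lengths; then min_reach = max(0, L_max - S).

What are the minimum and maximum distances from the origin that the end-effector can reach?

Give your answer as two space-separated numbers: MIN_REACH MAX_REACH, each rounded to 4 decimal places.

Answer: 3.9000 11.7000

Derivation:
Link lengths: [3.9, 7.8]
max_reach = 3.9 + 7.8 = 11.7
L_max = max([3.9, 7.8]) = 7.8
S (sum of others) = 11.7 - 7.8 = 3.9
min_reach = max(0, 7.8 - 3.9) = max(0, 3.9) = 3.9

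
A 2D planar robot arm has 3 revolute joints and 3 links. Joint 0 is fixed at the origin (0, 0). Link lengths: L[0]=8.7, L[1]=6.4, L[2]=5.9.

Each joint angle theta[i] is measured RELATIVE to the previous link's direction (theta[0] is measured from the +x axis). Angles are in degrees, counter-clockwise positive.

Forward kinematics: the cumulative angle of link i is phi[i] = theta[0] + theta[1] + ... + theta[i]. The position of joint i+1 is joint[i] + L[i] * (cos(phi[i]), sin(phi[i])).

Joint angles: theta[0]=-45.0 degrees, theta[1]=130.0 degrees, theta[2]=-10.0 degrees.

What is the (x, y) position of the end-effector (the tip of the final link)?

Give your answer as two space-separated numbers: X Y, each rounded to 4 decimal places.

joint[0] = (0.0000, 0.0000)  (base)
link 0: phi[0] = -45 = -45 deg
  cos(-45 deg) = 0.7071, sin(-45 deg) = -0.7071
  joint[1] = (0.0000, 0.0000) + 8.7 * (0.7071, -0.7071) = (0.0000 + 6.1518, 0.0000 + -6.1518) = (6.1518, -6.1518)
link 1: phi[1] = -45 + 130 = 85 deg
  cos(85 deg) = 0.0872, sin(85 deg) = 0.9962
  joint[2] = (6.1518, -6.1518) + 6.4 * (0.0872, 0.9962) = (6.1518 + 0.5578, -6.1518 + 6.3756) = (6.7096, 0.2238)
link 2: phi[2] = -45 + 130 + -10 = 75 deg
  cos(75 deg) = 0.2588, sin(75 deg) = 0.9659
  joint[3] = (6.7096, 0.2238) + 5.9 * (0.2588, 0.9659) = (6.7096 + 1.5270, 0.2238 + 5.6990) = (8.2367, 5.9228)
End effector: (8.2367, 5.9228)

Answer: 8.2367 5.9228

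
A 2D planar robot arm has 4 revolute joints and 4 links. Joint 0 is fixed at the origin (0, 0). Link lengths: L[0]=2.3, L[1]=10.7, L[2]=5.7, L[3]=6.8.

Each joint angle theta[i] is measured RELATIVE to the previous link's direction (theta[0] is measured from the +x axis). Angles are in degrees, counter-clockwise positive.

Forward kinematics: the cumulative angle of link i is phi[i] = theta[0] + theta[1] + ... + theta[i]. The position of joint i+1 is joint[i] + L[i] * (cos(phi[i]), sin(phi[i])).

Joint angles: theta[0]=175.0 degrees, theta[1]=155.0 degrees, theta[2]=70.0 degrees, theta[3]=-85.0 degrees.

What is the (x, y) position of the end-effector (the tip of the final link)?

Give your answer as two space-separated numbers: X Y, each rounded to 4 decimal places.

Answer: 16.1500 -6.2940

Derivation:
joint[0] = (0.0000, 0.0000)  (base)
link 0: phi[0] = 175 = 175 deg
  cos(175 deg) = -0.9962, sin(175 deg) = 0.0872
  joint[1] = (0.0000, 0.0000) + 2.3 * (-0.9962, 0.0872) = (0.0000 + -2.2912, 0.0000 + 0.2005) = (-2.2912, 0.2005)
link 1: phi[1] = 175 + 155 = 330 deg
  cos(330 deg) = 0.8660, sin(330 deg) = -0.5000
  joint[2] = (-2.2912, 0.2005) + 10.7 * (0.8660, -0.5000) = (-2.2912 + 9.2665, 0.2005 + -5.3500) = (6.9752, -5.1495)
link 2: phi[2] = 175 + 155 + 70 = 400 deg
  cos(400 deg) = 0.7660, sin(400 deg) = 0.6428
  joint[3] = (6.9752, -5.1495) + 5.7 * (0.7660, 0.6428) = (6.9752 + 4.3665, -5.1495 + 3.6639) = (11.3417, -1.4857)
link 3: phi[3] = 175 + 155 + 70 + -85 = 315 deg
  cos(315 deg) = 0.7071, sin(315 deg) = -0.7071
  joint[4] = (11.3417, -1.4857) + 6.8 * (0.7071, -0.7071) = (11.3417 + 4.8083, -1.4857 + -4.8083) = (16.1500, -6.2940)
End effector: (16.1500, -6.2940)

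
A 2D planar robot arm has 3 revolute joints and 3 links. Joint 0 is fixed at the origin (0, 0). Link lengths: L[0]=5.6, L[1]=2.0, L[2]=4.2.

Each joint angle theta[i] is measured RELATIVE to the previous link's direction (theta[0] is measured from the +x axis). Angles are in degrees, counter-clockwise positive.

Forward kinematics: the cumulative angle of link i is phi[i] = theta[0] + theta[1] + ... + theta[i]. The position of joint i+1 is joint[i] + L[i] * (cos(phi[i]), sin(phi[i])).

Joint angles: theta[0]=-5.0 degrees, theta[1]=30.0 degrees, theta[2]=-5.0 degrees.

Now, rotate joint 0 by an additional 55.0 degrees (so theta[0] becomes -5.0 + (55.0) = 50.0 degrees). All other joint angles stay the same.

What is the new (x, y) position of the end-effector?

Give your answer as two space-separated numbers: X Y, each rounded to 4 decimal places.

Answer: 5.0339 10.3164

Derivation:
joint[0] = (0.0000, 0.0000)  (base)
link 0: phi[0] = 50 = 50 deg
  cos(50 deg) = 0.6428, sin(50 deg) = 0.7660
  joint[1] = (0.0000, 0.0000) + 5.6 * (0.6428, 0.7660) = (0.0000 + 3.5996, 0.0000 + 4.2898) = (3.5996, 4.2898)
link 1: phi[1] = 50 + 30 = 80 deg
  cos(80 deg) = 0.1736, sin(80 deg) = 0.9848
  joint[2] = (3.5996, 4.2898) + 2 * (0.1736, 0.9848) = (3.5996 + 0.3473, 4.2898 + 1.9696) = (3.9469, 6.2595)
link 2: phi[2] = 50 + 30 + -5 = 75 deg
  cos(75 deg) = 0.2588, sin(75 deg) = 0.9659
  joint[3] = (3.9469, 6.2595) + 4.2 * (0.2588, 0.9659) = (3.9469 + 1.0870, 6.2595 + 4.0569) = (5.0339, 10.3164)
End effector: (5.0339, 10.3164)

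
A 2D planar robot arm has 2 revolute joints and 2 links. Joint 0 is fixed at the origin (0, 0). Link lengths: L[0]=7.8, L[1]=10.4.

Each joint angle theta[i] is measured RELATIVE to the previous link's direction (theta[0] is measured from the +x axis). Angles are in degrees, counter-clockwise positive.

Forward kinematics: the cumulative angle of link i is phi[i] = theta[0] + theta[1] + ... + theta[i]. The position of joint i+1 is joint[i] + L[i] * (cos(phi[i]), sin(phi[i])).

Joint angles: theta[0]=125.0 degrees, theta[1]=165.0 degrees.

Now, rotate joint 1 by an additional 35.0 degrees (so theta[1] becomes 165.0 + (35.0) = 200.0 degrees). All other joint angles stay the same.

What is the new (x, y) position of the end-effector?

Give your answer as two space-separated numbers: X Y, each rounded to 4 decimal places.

Answer: 4.0453 0.4242

Derivation:
joint[0] = (0.0000, 0.0000)  (base)
link 0: phi[0] = 125 = 125 deg
  cos(125 deg) = -0.5736, sin(125 deg) = 0.8192
  joint[1] = (0.0000, 0.0000) + 7.8 * (-0.5736, 0.8192) = (0.0000 + -4.4739, 0.0000 + 6.3894) = (-4.4739, 6.3894)
link 1: phi[1] = 125 + 200 = 325 deg
  cos(325 deg) = 0.8192, sin(325 deg) = -0.5736
  joint[2] = (-4.4739, 6.3894) + 10.4 * (0.8192, -0.5736) = (-4.4739 + 8.5192, 6.3894 + -5.9652) = (4.0453, 0.4242)
End effector: (4.0453, 0.4242)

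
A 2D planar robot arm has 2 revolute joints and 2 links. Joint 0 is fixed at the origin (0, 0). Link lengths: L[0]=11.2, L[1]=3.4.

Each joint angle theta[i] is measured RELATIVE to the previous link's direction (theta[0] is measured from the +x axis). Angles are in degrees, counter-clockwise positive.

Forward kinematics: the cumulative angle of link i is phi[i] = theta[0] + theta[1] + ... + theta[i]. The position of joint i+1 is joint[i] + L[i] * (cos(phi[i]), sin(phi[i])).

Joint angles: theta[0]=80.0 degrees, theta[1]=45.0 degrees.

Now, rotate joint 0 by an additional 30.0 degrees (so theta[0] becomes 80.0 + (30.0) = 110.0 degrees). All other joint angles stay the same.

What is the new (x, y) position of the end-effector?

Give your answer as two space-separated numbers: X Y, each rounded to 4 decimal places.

joint[0] = (0.0000, 0.0000)  (base)
link 0: phi[0] = 110 = 110 deg
  cos(110 deg) = -0.3420, sin(110 deg) = 0.9397
  joint[1] = (0.0000, 0.0000) + 11.2 * (-0.3420, 0.9397) = (0.0000 + -3.8306, 0.0000 + 10.5246) = (-3.8306, 10.5246)
link 1: phi[1] = 110 + 45 = 155 deg
  cos(155 deg) = -0.9063, sin(155 deg) = 0.4226
  joint[2] = (-3.8306, 10.5246) + 3.4 * (-0.9063, 0.4226) = (-3.8306 + -3.0814, 10.5246 + 1.4369) = (-6.9121, 11.9615)
End effector: (-6.9121, 11.9615)

Answer: -6.9121 11.9615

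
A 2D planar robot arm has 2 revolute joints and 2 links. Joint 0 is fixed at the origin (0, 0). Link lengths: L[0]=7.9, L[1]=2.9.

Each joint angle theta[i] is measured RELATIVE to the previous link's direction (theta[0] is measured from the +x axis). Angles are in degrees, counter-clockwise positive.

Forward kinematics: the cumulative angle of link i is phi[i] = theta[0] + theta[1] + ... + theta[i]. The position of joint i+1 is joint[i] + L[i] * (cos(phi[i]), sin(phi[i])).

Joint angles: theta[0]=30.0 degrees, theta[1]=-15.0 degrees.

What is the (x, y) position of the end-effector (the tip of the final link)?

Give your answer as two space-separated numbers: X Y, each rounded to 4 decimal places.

Answer: 9.6428 4.7006

Derivation:
joint[0] = (0.0000, 0.0000)  (base)
link 0: phi[0] = 30 = 30 deg
  cos(30 deg) = 0.8660, sin(30 deg) = 0.5000
  joint[1] = (0.0000, 0.0000) + 7.9 * (0.8660, 0.5000) = (0.0000 + 6.8416, 0.0000 + 3.9500) = (6.8416, 3.9500)
link 1: phi[1] = 30 + -15 = 15 deg
  cos(15 deg) = 0.9659, sin(15 deg) = 0.2588
  joint[2] = (6.8416, 3.9500) + 2.9 * (0.9659, 0.2588) = (6.8416 + 2.8012, 3.9500 + 0.7506) = (9.6428, 4.7006)
End effector: (9.6428, 4.7006)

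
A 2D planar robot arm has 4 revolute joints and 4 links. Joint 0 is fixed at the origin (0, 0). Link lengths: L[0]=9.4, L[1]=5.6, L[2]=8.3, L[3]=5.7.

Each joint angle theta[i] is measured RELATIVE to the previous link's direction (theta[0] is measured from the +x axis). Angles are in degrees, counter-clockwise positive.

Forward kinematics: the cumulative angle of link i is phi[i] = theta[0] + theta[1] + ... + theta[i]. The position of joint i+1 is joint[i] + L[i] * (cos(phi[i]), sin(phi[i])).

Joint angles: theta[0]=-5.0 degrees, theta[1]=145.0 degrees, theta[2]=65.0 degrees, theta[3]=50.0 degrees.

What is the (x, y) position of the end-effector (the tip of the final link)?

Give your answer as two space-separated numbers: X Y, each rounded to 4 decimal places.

joint[0] = (0.0000, 0.0000)  (base)
link 0: phi[0] = -5 = -5 deg
  cos(-5 deg) = 0.9962, sin(-5 deg) = -0.0872
  joint[1] = (0.0000, 0.0000) + 9.4 * (0.9962, -0.0872) = (0.0000 + 9.3642, 0.0000 + -0.8193) = (9.3642, -0.8193)
link 1: phi[1] = -5 + 145 = 140 deg
  cos(140 deg) = -0.7660, sin(140 deg) = 0.6428
  joint[2] = (9.3642, -0.8193) + 5.6 * (-0.7660, 0.6428) = (9.3642 + -4.2898, -0.8193 + 3.5996) = (5.0744, 2.7803)
link 2: phi[2] = -5 + 145 + 65 = 205 deg
  cos(205 deg) = -0.9063, sin(205 deg) = -0.4226
  joint[3] = (5.0744, 2.7803) + 8.3 * (-0.9063, -0.4226) = (5.0744 + -7.5224, 2.7803 + -3.5077) = (-2.4480, -0.7274)
link 3: phi[3] = -5 + 145 + 65 + 50 = 255 deg
  cos(255 deg) = -0.2588, sin(255 deg) = -0.9659
  joint[4] = (-2.4480, -0.7274) + 5.7 * (-0.2588, -0.9659) = (-2.4480 + -1.4753, -0.7274 + -5.5058) = (-3.9232, -6.2332)
End effector: (-3.9232, -6.2332)

Answer: -3.9232 -6.2332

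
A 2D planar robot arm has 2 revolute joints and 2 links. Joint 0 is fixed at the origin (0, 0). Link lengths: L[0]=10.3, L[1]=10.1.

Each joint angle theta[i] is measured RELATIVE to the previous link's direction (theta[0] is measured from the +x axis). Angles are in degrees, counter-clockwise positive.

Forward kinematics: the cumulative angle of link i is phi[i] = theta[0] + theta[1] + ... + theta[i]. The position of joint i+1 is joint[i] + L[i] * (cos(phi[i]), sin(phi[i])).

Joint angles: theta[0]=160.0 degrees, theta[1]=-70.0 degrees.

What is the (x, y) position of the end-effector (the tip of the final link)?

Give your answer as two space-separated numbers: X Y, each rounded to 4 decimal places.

Answer: -9.6788 13.6228

Derivation:
joint[0] = (0.0000, 0.0000)  (base)
link 0: phi[0] = 160 = 160 deg
  cos(160 deg) = -0.9397, sin(160 deg) = 0.3420
  joint[1] = (0.0000, 0.0000) + 10.3 * (-0.9397, 0.3420) = (0.0000 + -9.6788, 0.0000 + 3.5228) = (-9.6788, 3.5228)
link 1: phi[1] = 160 + -70 = 90 deg
  cos(90 deg) = 0.0000, sin(90 deg) = 1.0000
  joint[2] = (-9.6788, 3.5228) + 10.1 * (0.0000, 1.0000) = (-9.6788 + 0.0000, 3.5228 + 10.1000) = (-9.6788, 13.6228)
End effector: (-9.6788, 13.6228)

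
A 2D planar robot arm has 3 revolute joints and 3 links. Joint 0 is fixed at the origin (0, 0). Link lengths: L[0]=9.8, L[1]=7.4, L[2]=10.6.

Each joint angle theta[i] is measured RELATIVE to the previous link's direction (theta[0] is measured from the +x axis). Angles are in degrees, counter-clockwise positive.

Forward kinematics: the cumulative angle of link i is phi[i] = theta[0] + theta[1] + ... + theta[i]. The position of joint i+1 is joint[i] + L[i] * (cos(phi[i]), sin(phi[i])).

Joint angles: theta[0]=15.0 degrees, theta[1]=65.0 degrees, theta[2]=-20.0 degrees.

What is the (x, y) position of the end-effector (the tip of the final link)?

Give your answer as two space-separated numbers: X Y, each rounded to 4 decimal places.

joint[0] = (0.0000, 0.0000)  (base)
link 0: phi[0] = 15 = 15 deg
  cos(15 deg) = 0.9659, sin(15 deg) = 0.2588
  joint[1] = (0.0000, 0.0000) + 9.8 * (0.9659, 0.2588) = (0.0000 + 9.4661, 0.0000 + 2.5364) = (9.4661, 2.5364)
link 1: phi[1] = 15 + 65 = 80 deg
  cos(80 deg) = 0.1736, sin(80 deg) = 0.9848
  joint[2] = (9.4661, 2.5364) + 7.4 * (0.1736, 0.9848) = (9.4661 + 1.2850, 2.5364 + 7.2876) = (10.7511, 9.8240)
link 2: phi[2] = 15 + 65 + -20 = 60 deg
  cos(60 deg) = 0.5000, sin(60 deg) = 0.8660
  joint[3] = (10.7511, 9.8240) + 10.6 * (0.5000, 0.8660) = (10.7511 + 5.3000, 9.8240 + 9.1799) = (16.0511, 19.0039)
End effector: (16.0511, 19.0039)

Answer: 16.0511 19.0039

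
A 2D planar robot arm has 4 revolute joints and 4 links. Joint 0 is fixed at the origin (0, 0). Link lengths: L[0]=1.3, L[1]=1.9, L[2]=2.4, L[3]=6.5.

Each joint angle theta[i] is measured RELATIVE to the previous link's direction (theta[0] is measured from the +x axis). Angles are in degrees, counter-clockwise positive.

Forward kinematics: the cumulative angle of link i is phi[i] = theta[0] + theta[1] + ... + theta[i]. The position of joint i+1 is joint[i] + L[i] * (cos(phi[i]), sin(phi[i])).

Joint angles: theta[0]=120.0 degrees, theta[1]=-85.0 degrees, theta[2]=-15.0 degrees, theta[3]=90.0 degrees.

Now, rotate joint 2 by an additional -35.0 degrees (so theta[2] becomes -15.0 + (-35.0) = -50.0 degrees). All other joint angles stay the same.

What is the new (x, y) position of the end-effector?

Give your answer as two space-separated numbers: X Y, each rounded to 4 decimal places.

joint[0] = (0.0000, 0.0000)  (base)
link 0: phi[0] = 120 = 120 deg
  cos(120 deg) = -0.5000, sin(120 deg) = 0.8660
  joint[1] = (0.0000, 0.0000) + 1.3 * (-0.5000, 0.8660) = (0.0000 + -0.6500, 0.0000 + 1.1258) = (-0.6500, 1.1258)
link 1: phi[1] = 120 + -85 = 35 deg
  cos(35 deg) = 0.8192, sin(35 deg) = 0.5736
  joint[2] = (-0.6500, 1.1258) + 1.9 * (0.8192, 0.5736) = (-0.6500 + 1.5564, 1.1258 + 1.0898) = (0.9064, 2.2156)
link 2: phi[2] = 120 + -85 + -50 = -15 deg
  cos(-15 deg) = 0.9659, sin(-15 deg) = -0.2588
  joint[3] = (0.9064, 2.2156) + 2.4 * (0.9659, -0.2588) = (0.9064 + 2.3182, 2.2156 + -0.6212) = (3.2246, 1.5945)
link 3: phi[3] = 120 + -85 + -50 + 90 = 75 deg
  cos(75 deg) = 0.2588, sin(75 deg) = 0.9659
  joint[4] = (3.2246, 1.5945) + 6.5 * (0.2588, 0.9659) = (3.2246 + 1.6823, 1.5945 + 6.2785) = (4.9069, 7.8730)
End effector: (4.9069, 7.8730)

Answer: 4.9069 7.8730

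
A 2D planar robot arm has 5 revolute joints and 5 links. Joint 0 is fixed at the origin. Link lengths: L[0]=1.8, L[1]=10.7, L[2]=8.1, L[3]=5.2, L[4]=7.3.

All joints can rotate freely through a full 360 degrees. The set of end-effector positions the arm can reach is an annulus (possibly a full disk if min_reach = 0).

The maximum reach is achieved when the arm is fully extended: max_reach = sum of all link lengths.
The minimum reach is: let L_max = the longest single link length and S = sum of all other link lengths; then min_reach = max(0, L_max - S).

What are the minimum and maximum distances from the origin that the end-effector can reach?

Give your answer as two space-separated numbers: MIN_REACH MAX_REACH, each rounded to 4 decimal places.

Link lengths: [1.8, 10.7, 8.1, 5.2, 7.3]
max_reach = 1.8 + 10.7 + 8.1 + 5.2 + 7.3 = 33.1
L_max = max([1.8, 10.7, 8.1, 5.2, 7.3]) = 10.7
S (sum of others) = 33.1 - 10.7 = 22.4
min_reach = max(0, 10.7 - 22.4) = max(0, -11.7) = 0

Answer: 0.0000 33.1000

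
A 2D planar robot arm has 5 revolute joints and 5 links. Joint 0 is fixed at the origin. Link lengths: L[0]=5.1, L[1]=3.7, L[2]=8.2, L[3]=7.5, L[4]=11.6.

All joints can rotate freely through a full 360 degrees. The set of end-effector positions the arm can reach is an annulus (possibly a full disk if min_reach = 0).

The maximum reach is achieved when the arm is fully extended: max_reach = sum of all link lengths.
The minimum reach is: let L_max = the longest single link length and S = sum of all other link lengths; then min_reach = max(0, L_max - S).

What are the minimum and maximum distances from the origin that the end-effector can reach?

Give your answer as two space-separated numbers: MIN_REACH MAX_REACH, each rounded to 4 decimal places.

Link lengths: [5.1, 3.7, 8.2, 7.5, 11.6]
max_reach = 5.1 + 3.7 + 8.2 + 7.5 + 11.6 = 36.1
L_max = max([5.1, 3.7, 8.2, 7.5, 11.6]) = 11.6
S (sum of others) = 36.1 - 11.6 = 24.5
min_reach = max(0, 11.6 - 24.5) = max(0, -12.9) = 0

Answer: 0.0000 36.1000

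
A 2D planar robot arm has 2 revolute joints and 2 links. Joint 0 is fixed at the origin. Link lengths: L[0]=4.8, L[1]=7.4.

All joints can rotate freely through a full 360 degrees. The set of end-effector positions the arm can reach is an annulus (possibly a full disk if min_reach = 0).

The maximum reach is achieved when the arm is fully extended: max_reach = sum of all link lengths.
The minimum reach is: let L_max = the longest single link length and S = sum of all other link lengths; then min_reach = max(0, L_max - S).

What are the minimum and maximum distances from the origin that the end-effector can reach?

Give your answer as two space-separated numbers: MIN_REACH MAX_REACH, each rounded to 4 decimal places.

Link lengths: [4.8, 7.4]
max_reach = 4.8 + 7.4 = 12.2
L_max = max([4.8, 7.4]) = 7.4
S (sum of others) = 12.2 - 7.4 = 4.8
min_reach = max(0, 7.4 - 4.8) = max(0, 2.6) = 2.6

Answer: 2.6000 12.2000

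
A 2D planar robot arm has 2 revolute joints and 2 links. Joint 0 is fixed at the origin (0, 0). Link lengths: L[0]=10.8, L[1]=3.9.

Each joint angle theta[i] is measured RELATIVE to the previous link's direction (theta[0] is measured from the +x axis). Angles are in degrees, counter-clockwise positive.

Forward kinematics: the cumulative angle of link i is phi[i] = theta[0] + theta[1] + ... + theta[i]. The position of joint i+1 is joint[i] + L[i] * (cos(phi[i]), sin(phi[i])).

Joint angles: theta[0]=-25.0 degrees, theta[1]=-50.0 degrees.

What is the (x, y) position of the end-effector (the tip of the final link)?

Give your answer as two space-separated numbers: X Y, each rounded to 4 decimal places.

joint[0] = (0.0000, 0.0000)  (base)
link 0: phi[0] = -25 = -25 deg
  cos(-25 deg) = 0.9063, sin(-25 deg) = -0.4226
  joint[1] = (0.0000, 0.0000) + 10.8 * (0.9063, -0.4226) = (0.0000 + 9.7881, 0.0000 + -4.5643) = (9.7881, -4.5643)
link 1: phi[1] = -25 + -50 = -75 deg
  cos(-75 deg) = 0.2588, sin(-75 deg) = -0.9659
  joint[2] = (9.7881, -4.5643) + 3.9 * (0.2588, -0.9659) = (9.7881 + 1.0094, -4.5643 + -3.7671) = (10.7975, -8.3314)
End effector: (10.7975, -8.3314)

Answer: 10.7975 -8.3314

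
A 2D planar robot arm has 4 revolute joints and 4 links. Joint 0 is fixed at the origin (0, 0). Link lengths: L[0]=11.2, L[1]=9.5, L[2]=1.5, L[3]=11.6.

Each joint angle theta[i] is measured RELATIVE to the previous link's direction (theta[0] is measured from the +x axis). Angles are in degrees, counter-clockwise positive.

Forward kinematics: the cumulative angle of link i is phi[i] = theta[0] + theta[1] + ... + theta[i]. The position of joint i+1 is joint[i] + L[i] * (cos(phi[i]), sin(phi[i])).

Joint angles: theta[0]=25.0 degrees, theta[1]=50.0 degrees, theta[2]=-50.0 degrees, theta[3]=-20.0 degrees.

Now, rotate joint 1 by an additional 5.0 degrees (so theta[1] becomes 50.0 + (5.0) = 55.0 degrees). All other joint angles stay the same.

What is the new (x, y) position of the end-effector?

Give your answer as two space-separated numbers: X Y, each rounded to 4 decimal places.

Answer: 24.5231 16.8533

Derivation:
joint[0] = (0.0000, 0.0000)  (base)
link 0: phi[0] = 25 = 25 deg
  cos(25 deg) = 0.9063, sin(25 deg) = 0.4226
  joint[1] = (0.0000, 0.0000) + 11.2 * (0.9063, 0.4226) = (0.0000 + 10.1506, 0.0000 + 4.7333) = (10.1506, 4.7333)
link 1: phi[1] = 25 + 55 = 80 deg
  cos(80 deg) = 0.1736, sin(80 deg) = 0.9848
  joint[2] = (10.1506, 4.7333) + 9.5 * (0.1736, 0.9848) = (10.1506 + 1.6497, 4.7333 + 9.3557) = (11.8003, 14.0890)
link 2: phi[2] = 25 + 55 + -50 = 30 deg
  cos(30 deg) = 0.8660, sin(30 deg) = 0.5000
  joint[3] = (11.8003, 14.0890) + 1.5 * (0.8660, 0.5000) = (11.8003 + 1.2990, 14.0890 + 0.7500) = (13.0993, 14.8390)
link 3: phi[3] = 25 + 55 + -50 + -20 = 10 deg
  cos(10 deg) = 0.9848, sin(10 deg) = 0.1736
  joint[4] = (13.0993, 14.8390) + 11.6 * (0.9848, 0.1736) = (13.0993 + 11.4238, 14.8390 + 2.0143) = (24.5231, 16.8533)
End effector: (24.5231, 16.8533)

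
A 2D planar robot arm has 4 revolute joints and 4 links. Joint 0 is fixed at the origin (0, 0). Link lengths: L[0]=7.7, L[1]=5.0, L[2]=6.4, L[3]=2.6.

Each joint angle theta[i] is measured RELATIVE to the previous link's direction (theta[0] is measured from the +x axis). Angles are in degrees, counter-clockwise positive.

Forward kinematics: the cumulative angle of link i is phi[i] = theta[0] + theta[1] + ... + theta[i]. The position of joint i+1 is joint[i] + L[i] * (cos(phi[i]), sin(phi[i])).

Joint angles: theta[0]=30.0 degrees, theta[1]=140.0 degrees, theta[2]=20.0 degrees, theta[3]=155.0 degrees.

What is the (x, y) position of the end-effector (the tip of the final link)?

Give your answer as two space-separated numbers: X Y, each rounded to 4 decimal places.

joint[0] = (0.0000, 0.0000)  (base)
link 0: phi[0] = 30 = 30 deg
  cos(30 deg) = 0.8660, sin(30 deg) = 0.5000
  joint[1] = (0.0000, 0.0000) + 7.7 * (0.8660, 0.5000) = (0.0000 + 6.6684, 0.0000 + 3.8500) = (6.6684, 3.8500)
link 1: phi[1] = 30 + 140 = 170 deg
  cos(170 deg) = -0.9848, sin(170 deg) = 0.1736
  joint[2] = (6.6684, 3.8500) + 5 * (-0.9848, 0.1736) = (6.6684 + -4.9240, 3.8500 + 0.8682) = (1.7444, 4.7182)
link 2: phi[2] = 30 + 140 + 20 = 190 deg
  cos(190 deg) = -0.9848, sin(190 deg) = -0.1736
  joint[3] = (1.7444, 4.7182) + 6.4 * (-0.9848, -0.1736) = (1.7444 + -6.3028, 4.7182 + -1.1113) = (-4.5584, 3.6069)
link 3: phi[3] = 30 + 140 + 20 + 155 = 345 deg
  cos(345 deg) = 0.9659, sin(345 deg) = -0.2588
  joint[4] = (-4.5584, 3.6069) + 2.6 * (0.9659, -0.2588) = (-4.5584 + 2.5114, 3.6069 + -0.6729) = (-2.0470, 2.9340)
End effector: (-2.0470, 2.9340)

Answer: -2.0470 2.9340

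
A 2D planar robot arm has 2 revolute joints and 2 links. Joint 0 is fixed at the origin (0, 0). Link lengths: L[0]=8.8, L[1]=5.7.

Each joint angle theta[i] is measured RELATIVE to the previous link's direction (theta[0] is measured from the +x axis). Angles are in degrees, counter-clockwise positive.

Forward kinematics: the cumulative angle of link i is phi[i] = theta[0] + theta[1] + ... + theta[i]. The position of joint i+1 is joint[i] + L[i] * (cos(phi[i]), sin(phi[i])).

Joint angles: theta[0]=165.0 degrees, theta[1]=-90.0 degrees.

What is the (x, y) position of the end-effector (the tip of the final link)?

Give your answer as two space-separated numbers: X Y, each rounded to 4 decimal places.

Answer: -7.0249 7.7834

Derivation:
joint[0] = (0.0000, 0.0000)  (base)
link 0: phi[0] = 165 = 165 deg
  cos(165 deg) = -0.9659, sin(165 deg) = 0.2588
  joint[1] = (0.0000, 0.0000) + 8.8 * (-0.9659, 0.2588) = (0.0000 + -8.5001, 0.0000 + 2.2776) = (-8.5001, 2.2776)
link 1: phi[1] = 165 + -90 = 75 deg
  cos(75 deg) = 0.2588, sin(75 deg) = 0.9659
  joint[2] = (-8.5001, 2.2776) + 5.7 * (0.2588, 0.9659) = (-8.5001 + 1.4753, 2.2776 + 5.5058) = (-7.0249, 7.7834)
End effector: (-7.0249, 7.7834)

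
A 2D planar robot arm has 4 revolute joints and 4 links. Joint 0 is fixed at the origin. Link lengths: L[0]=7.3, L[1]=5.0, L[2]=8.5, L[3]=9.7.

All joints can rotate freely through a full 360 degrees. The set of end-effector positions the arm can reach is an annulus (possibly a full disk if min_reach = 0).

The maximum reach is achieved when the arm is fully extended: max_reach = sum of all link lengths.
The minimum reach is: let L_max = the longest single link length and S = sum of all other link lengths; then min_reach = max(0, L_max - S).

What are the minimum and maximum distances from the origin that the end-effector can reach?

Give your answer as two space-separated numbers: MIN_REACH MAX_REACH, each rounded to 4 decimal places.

Answer: 0.0000 30.5000

Derivation:
Link lengths: [7.3, 5.0, 8.5, 9.7]
max_reach = 7.3 + 5 + 8.5 + 9.7 = 30.5
L_max = max([7.3, 5.0, 8.5, 9.7]) = 9.7
S (sum of others) = 30.5 - 9.7 = 20.8
min_reach = max(0, 9.7 - 20.8) = max(0, -11.1) = 0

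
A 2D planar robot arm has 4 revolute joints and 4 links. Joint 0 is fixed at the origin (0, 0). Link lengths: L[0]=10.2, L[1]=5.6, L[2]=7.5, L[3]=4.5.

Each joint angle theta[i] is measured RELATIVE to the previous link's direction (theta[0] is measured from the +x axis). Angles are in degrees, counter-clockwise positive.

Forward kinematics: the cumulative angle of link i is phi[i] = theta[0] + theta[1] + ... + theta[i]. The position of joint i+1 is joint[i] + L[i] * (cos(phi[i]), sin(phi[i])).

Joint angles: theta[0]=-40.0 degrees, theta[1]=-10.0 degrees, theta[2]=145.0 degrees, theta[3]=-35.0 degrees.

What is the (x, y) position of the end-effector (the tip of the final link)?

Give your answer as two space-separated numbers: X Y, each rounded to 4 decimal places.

joint[0] = (0.0000, 0.0000)  (base)
link 0: phi[0] = -40 = -40 deg
  cos(-40 deg) = 0.7660, sin(-40 deg) = -0.6428
  joint[1] = (0.0000, 0.0000) + 10.2 * (0.7660, -0.6428) = (0.0000 + 7.8137, 0.0000 + -6.5564) = (7.8137, -6.5564)
link 1: phi[1] = -40 + -10 = -50 deg
  cos(-50 deg) = 0.6428, sin(-50 deg) = -0.7660
  joint[2] = (7.8137, -6.5564) + 5.6 * (0.6428, -0.7660) = (7.8137 + 3.5996, -6.5564 + -4.2898) = (11.4133, -10.8463)
link 2: phi[2] = -40 + -10 + 145 = 95 deg
  cos(95 deg) = -0.0872, sin(95 deg) = 0.9962
  joint[3] = (11.4133, -10.8463) + 7.5 * (-0.0872, 0.9962) = (11.4133 + -0.6537, -10.8463 + 7.4715) = (10.7596, -3.3748)
link 3: phi[3] = -40 + -10 + 145 + -35 = 60 deg
  cos(60 deg) = 0.5000, sin(60 deg) = 0.8660
  joint[4] = (10.7596, -3.3748) + 4.5 * (0.5000, 0.8660) = (10.7596 + 2.2500, -3.3748 + 3.8971) = (13.0096, 0.5223)
End effector: (13.0096, 0.5223)

Answer: 13.0096 0.5223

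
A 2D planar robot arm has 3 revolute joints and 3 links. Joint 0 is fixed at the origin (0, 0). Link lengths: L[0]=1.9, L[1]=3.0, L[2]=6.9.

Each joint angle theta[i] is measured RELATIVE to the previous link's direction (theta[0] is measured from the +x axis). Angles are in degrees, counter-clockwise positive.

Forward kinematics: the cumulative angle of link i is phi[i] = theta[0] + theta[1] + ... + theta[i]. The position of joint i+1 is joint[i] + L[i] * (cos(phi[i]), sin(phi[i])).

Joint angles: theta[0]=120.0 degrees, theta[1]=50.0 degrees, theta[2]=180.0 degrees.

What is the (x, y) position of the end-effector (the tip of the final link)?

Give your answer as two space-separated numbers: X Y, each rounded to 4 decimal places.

Answer: 2.8908 0.9682

Derivation:
joint[0] = (0.0000, 0.0000)  (base)
link 0: phi[0] = 120 = 120 deg
  cos(120 deg) = -0.5000, sin(120 deg) = 0.8660
  joint[1] = (0.0000, 0.0000) + 1.9 * (-0.5000, 0.8660) = (0.0000 + -0.9500, 0.0000 + 1.6454) = (-0.9500, 1.6454)
link 1: phi[1] = 120 + 50 = 170 deg
  cos(170 deg) = -0.9848, sin(170 deg) = 0.1736
  joint[2] = (-0.9500, 1.6454) + 3 * (-0.9848, 0.1736) = (-0.9500 + -2.9544, 1.6454 + 0.5209) = (-3.9044, 2.1664)
link 2: phi[2] = 120 + 50 + 180 = 350 deg
  cos(350 deg) = 0.9848, sin(350 deg) = -0.1736
  joint[3] = (-3.9044, 2.1664) + 6.9 * (0.9848, -0.1736) = (-3.9044 + 6.7952, 2.1664 + -1.1982) = (2.8908, 0.9682)
End effector: (2.8908, 0.9682)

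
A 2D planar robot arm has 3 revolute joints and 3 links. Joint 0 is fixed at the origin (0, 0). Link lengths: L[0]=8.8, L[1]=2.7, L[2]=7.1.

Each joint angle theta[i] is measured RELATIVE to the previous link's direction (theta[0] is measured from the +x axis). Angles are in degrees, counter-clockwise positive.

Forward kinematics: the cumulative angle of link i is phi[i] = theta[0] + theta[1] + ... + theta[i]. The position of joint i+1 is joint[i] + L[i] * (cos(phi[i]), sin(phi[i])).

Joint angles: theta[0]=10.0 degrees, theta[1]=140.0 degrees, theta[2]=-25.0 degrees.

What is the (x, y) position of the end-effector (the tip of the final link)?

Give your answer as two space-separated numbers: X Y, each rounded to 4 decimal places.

Answer: 2.2556 8.6941

Derivation:
joint[0] = (0.0000, 0.0000)  (base)
link 0: phi[0] = 10 = 10 deg
  cos(10 deg) = 0.9848, sin(10 deg) = 0.1736
  joint[1] = (0.0000, 0.0000) + 8.8 * (0.9848, 0.1736) = (0.0000 + 8.6663, 0.0000 + 1.5281) = (8.6663, 1.5281)
link 1: phi[1] = 10 + 140 = 150 deg
  cos(150 deg) = -0.8660, sin(150 deg) = 0.5000
  joint[2] = (8.6663, 1.5281) + 2.7 * (-0.8660, 0.5000) = (8.6663 + -2.3383, 1.5281 + 1.3500) = (6.3280, 2.8781)
link 2: phi[2] = 10 + 140 + -25 = 125 deg
  cos(125 deg) = -0.5736, sin(125 deg) = 0.8192
  joint[3] = (6.3280, 2.8781) + 7.1 * (-0.5736, 0.8192) = (6.3280 + -4.0724, 2.8781 + 5.8160) = (2.2556, 8.6941)
End effector: (2.2556, 8.6941)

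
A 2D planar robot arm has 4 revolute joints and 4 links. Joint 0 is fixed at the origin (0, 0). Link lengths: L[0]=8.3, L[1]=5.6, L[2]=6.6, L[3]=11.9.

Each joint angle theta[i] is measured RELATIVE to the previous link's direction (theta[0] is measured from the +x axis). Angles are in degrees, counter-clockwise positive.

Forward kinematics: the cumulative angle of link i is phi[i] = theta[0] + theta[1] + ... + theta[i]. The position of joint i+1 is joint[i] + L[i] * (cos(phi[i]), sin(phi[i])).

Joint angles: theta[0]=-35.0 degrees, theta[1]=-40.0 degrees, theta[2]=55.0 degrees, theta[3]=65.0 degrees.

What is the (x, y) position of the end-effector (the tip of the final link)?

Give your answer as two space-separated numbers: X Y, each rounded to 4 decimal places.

Answer: 22.8649 -4.0126

Derivation:
joint[0] = (0.0000, 0.0000)  (base)
link 0: phi[0] = -35 = -35 deg
  cos(-35 deg) = 0.8192, sin(-35 deg) = -0.5736
  joint[1] = (0.0000, 0.0000) + 8.3 * (0.8192, -0.5736) = (0.0000 + 6.7990, 0.0000 + -4.7607) = (6.7990, -4.7607)
link 1: phi[1] = -35 + -40 = -75 deg
  cos(-75 deg) = 0.2588, sin(-75 deg) = -0.9659
  joint[2] = (6.7990, -4.7607) + 5.6 * (0.2588, -0.9659) = (6.7990 + 1.4494, -4.7607 + -5.4092) = (8.2483, -10.1699)
link 2: phi[2] = -35 + -40 + 55 = -20 deg
  cos(-20 deg) = 0.9397, sin(-20 deg) = -0.3420
  joint[3] = (8.2483, -10.1699) + 6.6 * (0.9397, -0.3420) = (8.2483 + 6.2020, -10.1699 + -2.2573) = (14.4503, -12.4272)
link 3: phi[3] = -35 + -40 + 55 + 65 = 45 deg
  cos(45 deg) = 0.7071, sin(45 deg) = 0.7071
  joint[4] = (14.4503, -12.4272) + 11.9 * (0.7071, 0.7071) = (14.4503 + 8.4146, -12.4272 + 8.4146) = (22.8649, -4.0126)
End effector: (22.8649, -4.0126)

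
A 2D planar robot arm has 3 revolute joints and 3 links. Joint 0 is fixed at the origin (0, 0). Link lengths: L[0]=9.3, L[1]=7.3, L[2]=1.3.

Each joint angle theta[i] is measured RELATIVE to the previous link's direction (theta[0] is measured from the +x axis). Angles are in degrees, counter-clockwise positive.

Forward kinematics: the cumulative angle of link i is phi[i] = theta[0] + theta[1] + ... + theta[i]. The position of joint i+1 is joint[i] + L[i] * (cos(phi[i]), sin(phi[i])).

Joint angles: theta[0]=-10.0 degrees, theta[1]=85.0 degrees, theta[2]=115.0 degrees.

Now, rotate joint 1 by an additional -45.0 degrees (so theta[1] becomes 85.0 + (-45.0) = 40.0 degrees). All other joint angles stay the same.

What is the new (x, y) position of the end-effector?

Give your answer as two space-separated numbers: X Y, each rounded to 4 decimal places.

joint[0] = (0.0000, 0.0000)  (base)
link 0: phi[0] = -10 = -10 deg
  cos(-10 deg) = 0.9848, sin(-10 deg) = -0.1736
  joint[1] = (0.0000, 0.0000) + 9.3 * (0.9848, -0.1736) = (0.0000 + 9.1587, 0.0000 + -1.6149) = (9.1587, -1.6149)
link 1: phi[1] = -10 + 40 = 30 deg
  cos(30 deg) = 0.8660, sin(30 deg) = 0.5000
  joint[2] = (9.1587, -1.6149) + 7.3 * (0.8660, 0.5000) = (9.1587 + 6.3220, -1.6149 + 3.6500) = (15.4807, 2.0351)
link 2: phi[2] = -10 + 40 + 115 = 145 deg
  cos(145 deg) = -0.8192, sin(145 deg) = 0.5736
  joint[3] = (15.4807, 2.0351) + 1.3 * (-0.8192, 0.5736) = (15.4807 + -1.0649, 2.0351 + 0.7456) = (14.4158, 2.7807)
End effector: (14.4158, 2.7807)

Answer: 14.4158 2.7807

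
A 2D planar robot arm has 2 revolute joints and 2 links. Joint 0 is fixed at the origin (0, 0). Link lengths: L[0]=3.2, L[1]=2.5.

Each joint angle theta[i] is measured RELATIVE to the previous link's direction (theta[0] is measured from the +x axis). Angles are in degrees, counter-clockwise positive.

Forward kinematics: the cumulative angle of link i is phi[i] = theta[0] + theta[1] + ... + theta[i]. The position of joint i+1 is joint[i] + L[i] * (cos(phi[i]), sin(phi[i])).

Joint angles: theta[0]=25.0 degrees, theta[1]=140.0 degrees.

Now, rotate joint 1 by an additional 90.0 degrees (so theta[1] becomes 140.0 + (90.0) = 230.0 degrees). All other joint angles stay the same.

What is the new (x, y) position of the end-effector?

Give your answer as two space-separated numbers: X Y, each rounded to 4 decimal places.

Answer: 2.2531 -1.0624

Derivation:
joint[0] = (0.0000, 0.0000)  (base)
link 0: phi[0] = 25 = 25 deg
  cos(25 deg) = 0.9063, sin(25 deg) = 0.4226
  joint[1] = (0.0000, 0.0000) + 3.2 * (0.9063, 0.4226) = (0.0000 + 2.9002, 0.0000 + 1.3524) = (2.9002, 1.3524)
link 1: phi[1] = 25 + 230 = 255 deg
  cos(255 deg) = -0.2588, sin(255 deg) = -0.9659
  joint[2] = (2.9002, 1.3524) + 2.5 * (-0.2588, -0.9659) = (2.9002 + -0.6470, 1.3524 + -2.4148) = (2.2531, -1.0624)
End effector: (2.2531, -1.0624)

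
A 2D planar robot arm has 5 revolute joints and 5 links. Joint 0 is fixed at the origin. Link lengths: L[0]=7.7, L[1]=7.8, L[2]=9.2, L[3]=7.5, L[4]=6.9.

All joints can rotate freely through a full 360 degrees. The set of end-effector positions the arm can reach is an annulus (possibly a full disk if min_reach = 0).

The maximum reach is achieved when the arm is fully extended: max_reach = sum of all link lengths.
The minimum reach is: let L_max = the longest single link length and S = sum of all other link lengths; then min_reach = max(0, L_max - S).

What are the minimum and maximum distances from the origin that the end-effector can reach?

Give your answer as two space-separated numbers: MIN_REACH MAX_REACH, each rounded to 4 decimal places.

Link lengths: [7.7, 7.8, 9.2, 7.5, 6.9]
max_reach = 7.7 + 7.8 + 9.2 + 7.5 + 6.9 = 39.1
L_max = max([7.7, 7.8, 9.2, 7.5, 6.9]) = 9.2
S (sum of others) = 39.1 - 9.2 = 29.9
min_reach = max(0, 9.2 - 29.9) = max(0, -20.7) = 0

Answer: 0.0000 39.1000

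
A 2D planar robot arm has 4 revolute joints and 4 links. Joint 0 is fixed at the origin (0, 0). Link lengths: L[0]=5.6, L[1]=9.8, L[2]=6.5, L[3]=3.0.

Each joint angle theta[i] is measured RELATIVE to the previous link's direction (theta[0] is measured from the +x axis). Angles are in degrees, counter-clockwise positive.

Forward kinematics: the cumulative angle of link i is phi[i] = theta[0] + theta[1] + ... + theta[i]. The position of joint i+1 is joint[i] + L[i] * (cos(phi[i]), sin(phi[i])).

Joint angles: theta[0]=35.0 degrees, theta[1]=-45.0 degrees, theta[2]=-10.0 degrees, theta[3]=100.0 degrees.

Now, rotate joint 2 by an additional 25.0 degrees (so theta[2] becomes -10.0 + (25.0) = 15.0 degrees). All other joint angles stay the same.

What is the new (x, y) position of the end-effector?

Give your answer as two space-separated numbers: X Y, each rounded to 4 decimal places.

joint[0] = (0.0000, 0.0000)  (base)
link 0: phi[0] = 35 = 35 deg
  cos(35 deg) = 0.8192, sin(35 deg) = 0.5736
  joint[1] = (0.0000, 0.0000) + 5.6 * (0.8192, 0.5736) = (0.0000 + 4.5873, 0.0000 + 3.2120) = (4.5873, 3.2120)
link 1: phi[1] = 35 + -45 = -10 deg
  cos(-10 deg) = 0.9848, sin(-10 deg) = -0.1736
  joint[2] = (4.5873, 3.2120) + 9.8 * (0.9848, -0.1736) = (4.5873 + 9.6511, 3.2120 + -1.7018) = (14.2384, 1.5103)
link 2: phi[2] = 35 + -45 + 15 = 5 deg
  cos(5 deg) = 0.9962, sin(5 deg) = 0.0872
  joint[3] = (14.2384, 1.5103) + 6.5 * (0.9962, 0.0872) = (14.2384 + 6.4753, 1.5103 + 0.5665) = (20.7136, 2.0768)
link 3: phi[3] = 35 + -45 + 15 + 100 = 105 deg
  cos(105 deg) = -0.2588, sin(105 deg) = 0.9659
  joint[4] = (20.7136, 2.0768) + 3 * (-0.2588, 0.9659) = (20.7136 + -0.7765, 2.0768 + 2.8978) = (19.9372, 4.9746)
End effector: (19.9372, 4.9746)

Answer: 19.9372 4.9746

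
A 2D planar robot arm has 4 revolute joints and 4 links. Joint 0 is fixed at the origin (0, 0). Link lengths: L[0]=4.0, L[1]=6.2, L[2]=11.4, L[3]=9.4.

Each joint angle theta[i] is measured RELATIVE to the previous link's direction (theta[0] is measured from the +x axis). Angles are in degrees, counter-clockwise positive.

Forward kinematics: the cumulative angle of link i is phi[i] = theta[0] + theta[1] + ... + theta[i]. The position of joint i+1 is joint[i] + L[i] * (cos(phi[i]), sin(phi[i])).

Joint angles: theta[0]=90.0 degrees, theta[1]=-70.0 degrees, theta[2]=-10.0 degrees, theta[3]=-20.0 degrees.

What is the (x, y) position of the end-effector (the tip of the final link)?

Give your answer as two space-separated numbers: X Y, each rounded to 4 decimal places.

joint[0] = (0.0000, 0.0000)  (base)
link 0: phi[0] = 90 = 90 deg
  cos(90 deg) = 0.0000, sin(90 deg) = 1.0000
  joint[1] = (0.0000, 0.0000) + 4 * (0.0000, 1.0000) = (0.0000 + 0.0000, 0.0000 + 4.0000) = (0.0000, 4.0000)
link 1: phi[1] = 90 + -70 = 20 deg
  cos(20 deg) = 0.9397, sin(20 deg) = 0.3420
  joint[2] = (0.0000, 4.0000) + 6.2 * (0.9397, 0.3420) = (0.0000 + 5.8261, 4.0000 + 2.1205) = (5.8261, 6.1205)
link 2: phi[2] = 90 + -70 + -10 = 10 deg
  cos(10 deg) = 0.9848, sin(10 deg) = 0.1736
  joint[3] = (5.8261, 6.1205) + 11.4 * (0.9848, 0.1736) = (5.8261 + 11.2268, 6.1205 + 1.9796) = (17.0529, 8.1001)
link 3: phi[3] = 90 + -70 + -10 + -20 = -10 deg
  cos(-10 deg) = 0.9848, sin(-10 deg) = -0.1736
  joint[4] = (17.0529, 8.1001) + 9.4 * (0.9848, -0.1736) = (17.0529 + 9.2572, 8.1001 + -1.6323) = (26.3101, 6.4678)
End effector: (26.3101, 6.4678)

Answer: 26.3101 6.4678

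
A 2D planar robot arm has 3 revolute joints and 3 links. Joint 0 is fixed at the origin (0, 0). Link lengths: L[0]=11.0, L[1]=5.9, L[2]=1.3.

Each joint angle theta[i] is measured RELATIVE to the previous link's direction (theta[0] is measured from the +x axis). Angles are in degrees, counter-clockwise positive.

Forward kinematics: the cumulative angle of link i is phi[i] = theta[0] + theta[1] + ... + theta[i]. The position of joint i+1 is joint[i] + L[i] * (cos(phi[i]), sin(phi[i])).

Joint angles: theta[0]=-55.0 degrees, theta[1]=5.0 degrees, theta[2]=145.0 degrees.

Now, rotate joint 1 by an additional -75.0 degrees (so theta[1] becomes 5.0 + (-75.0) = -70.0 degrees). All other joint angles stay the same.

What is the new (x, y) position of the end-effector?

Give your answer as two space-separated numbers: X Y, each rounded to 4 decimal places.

joint[0] = (0.0000, 0.0000)  (base)
link 0: phi[0] = -55 = -55 deg
  cos(-55 deg) = 0.5736, sin(-55 deg) = -0.8192
  joint[1] = (0.0000, 0.0000) + 11 * (0.5736, -0.8192) = (0.0000 + 6.3093, 0.0000 + -9.0107) = (6.3093, -9.0107)
link 1: phi[1] = -55 + -70 = -125 deg
  cos(-125 deg) = -0.5736, sin(-125 deg) = -0.8192
  joint[2] = (6.3093, -9.0107) + 5.9 * (-0.5736, -0.8192) = (6.3093 + -3.3841, -9.0107 + -4.8330) = (2.9252, -13.8437)
link 2: phi[2] = -55 + -70 + 145 = 20 deg
  cos(20 deg) = 0.9397, sin(20 deg) = 0.3420
  joint[3] = (2.9252, -13.8437) + 1.3 * (0.9397, 0.3420) = (2.9252 + 1.2216, -13.8437 + 0.4446) = (4.1468, -13.3990)
End effector: (4.1468, -13.3990)

Answer: 4.1468 -13.3990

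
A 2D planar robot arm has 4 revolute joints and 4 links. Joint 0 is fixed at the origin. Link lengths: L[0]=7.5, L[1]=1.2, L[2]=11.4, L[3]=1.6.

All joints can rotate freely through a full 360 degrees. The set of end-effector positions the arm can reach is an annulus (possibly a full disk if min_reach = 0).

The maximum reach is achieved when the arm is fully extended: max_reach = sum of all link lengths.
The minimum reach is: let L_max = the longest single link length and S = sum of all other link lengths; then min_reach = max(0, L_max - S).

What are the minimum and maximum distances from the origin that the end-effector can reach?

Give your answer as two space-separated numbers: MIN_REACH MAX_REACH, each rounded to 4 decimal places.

Link lengths: [7.5, 1.2, 11.4, 1.6]
max_reach = 7.5 + 1.2 + 11.4 + 1.6 = 21.7
L_max = max([7.5, 1.2, 11.4, 1.6]) = 11.4
S (sum of others) = 21.7 - 11.4 = 10.3
min_reach = max(0, 11.4 - 10.3) = max(0, 1.1) = 1.1

Answer: 1.1000 21.7000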